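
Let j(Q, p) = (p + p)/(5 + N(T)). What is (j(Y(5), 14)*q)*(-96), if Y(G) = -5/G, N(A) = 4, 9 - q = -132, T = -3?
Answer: -42112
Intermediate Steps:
q = 141 (q = 9 - 1*(-132) = 9 + 132 = 141)
j(Q, p) = 2*p/9 (j(Q, p) = (p + p)/(5 + 4) = (2*p)/9 = (2*p)*(⅑) = 2*p/9)
(j(Y(5), 14)*q)*(-96) = (((2/9)*14)*141)*(-96) = ((28/9)*141)*(-96) = (1316/3)*(-96) = -42112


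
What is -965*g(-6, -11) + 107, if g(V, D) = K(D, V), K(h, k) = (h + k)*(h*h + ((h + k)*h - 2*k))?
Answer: 5249707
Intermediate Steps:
K(h, k) = (h + k)*(h² - 2*k + h*(h + k)) (K(h, k) = (h + k)*(h² + (h*(h + k) - 2*k)) = (h + k)*(h² + (-2*k + h*(h + k))) = (h + k)*(h² - 2*k + h*(h + k)))
g(V, D) = -2*V² + 2*D³ + D*V² - 2*D*V + 3*V*D²
-965*g(-6, -11) + 107 = -965*(-2*(-6)² + 2*(-11)³ - 11*(-6)² - 2*(-11)*(-6) + 3*(-6)*(-11)²) + 107 = -965*(-2*36 + 2*(-1331) - 11*36 - 132 + 3*(-6)*121) + 107 = -965*(-72 - 2662 - 396 - 132 - 2178) + 107 = -965*(-5440) + 107 = 5249600 + 107 = 5249707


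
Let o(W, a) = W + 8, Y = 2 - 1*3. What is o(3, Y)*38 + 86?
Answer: 504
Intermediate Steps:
Y = -1 (Y = 2 - 3 = -1)
o(W, a) = 8 + W
o(3, Y)*38 + 86 = (8 + 3)*38 + 86 = 11*38 + 86 = 418 + 86 = 504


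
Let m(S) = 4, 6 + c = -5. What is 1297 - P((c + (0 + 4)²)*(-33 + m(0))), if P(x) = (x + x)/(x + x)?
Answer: 1296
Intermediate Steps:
c = -11 (c = -6 - 5 = -11)
P(x) = 1 (P(x) = (2*x)/((2*x)) = (2*x)*(1/(2*x)) = 1)
1297 - P((c + (0 + 4)²)*(-33 + m(0))) = 1297 - 1*1 = 1297 - 1 = 1296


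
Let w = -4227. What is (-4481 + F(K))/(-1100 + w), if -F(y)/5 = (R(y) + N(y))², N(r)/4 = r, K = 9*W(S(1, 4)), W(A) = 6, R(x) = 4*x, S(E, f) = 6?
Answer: 133943/761 ≈ 176.01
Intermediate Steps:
K = 54 (K = 9*6 = 54)
N(r) = 4*r
F(y) = -320*y² (F(y) = -5*(4*y + 4*y)² = -5*64*y² = -320*y²)
(-4481 + F(K))/(-1100 + w) = (-4481 - 320*54²)/(-1100 - 4227) = (-4481 - 320*2916)/(-5327) = (-4481 - 933120)*(-1/5327) = -937601*(-1/5327) = 133943/761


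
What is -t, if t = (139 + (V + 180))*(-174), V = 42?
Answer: 62814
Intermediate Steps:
t = -62814 (t = (139 + (42 + 180))*(-174) = (139 + 222)*(-174) = 361*(-174) = -62814)
-t = -1*(-62814) = 62814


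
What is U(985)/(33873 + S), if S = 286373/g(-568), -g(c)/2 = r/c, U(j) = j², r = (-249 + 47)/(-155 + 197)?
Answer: -97992725/1704507399 ≈ -0.057490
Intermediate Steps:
r = -101/21 (r = -202/42 = -202*1/42 = -101/21 ≈ -4.8095)
g(c) = 202/(21*c) (g(c) = -(-202)/(21*c) = 202/(21*c))
S = -1707928572/101 (S = 286373/(((202/21)/(-568))) = 286373/(((202/21)*(-1/568))) = 286373/(-101/5964) = 286373*(-5964/101) = -1707928572/101 ≈ -1.6910e+7)
U(985)/(33873 + S) = 985²/(33873 - 1707928572/101) = 970225/(-1704507399/101) = 970225*(-101/1704507399) = -97992725/1704507399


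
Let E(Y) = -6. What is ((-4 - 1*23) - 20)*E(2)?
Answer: 282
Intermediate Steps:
((-4 - 1*23) - 20)*E(2) = ((-4 - 1*23) - 20)*(-6) = ((-4 - 23) - 20)*(-6) = (-27 - 20)*(-6) = -47*(-6) = 282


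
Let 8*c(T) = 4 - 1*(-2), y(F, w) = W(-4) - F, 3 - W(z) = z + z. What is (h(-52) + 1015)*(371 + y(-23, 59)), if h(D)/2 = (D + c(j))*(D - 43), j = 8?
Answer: 8709525/2 ≈ 4.3548e+6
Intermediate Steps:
W(z) = 3 - 2*z (W(z) = 3 - (z + z) = 3 - 2*z)
y(F, w) = 11 - F (y(F, w) = (3 - 2*(-4)) - F = (3 + 8) - F = 11 - F)
c(T) = ¾ (c(T) = (4 - 1*(-2))/8 = (4 + 2)/8 = (⅛)*6 = ¾)
h(D) = 2*(-43 + D)*(¾ + D) (h(D) = 2*((D + ¾)*(D - 43)) = 2*((¾ + D)*(-43 + D)) = 2*((-43 + D)*(¾ + D)) = 2*(-43 + D)*(¾ + D))
(h(-52) + 1015)*(371 + y(-23, 59)) = ((-129/2 + 2*(-52)² - 169/2*(-52)) + 1015)*(371 + (11 - 1*(-23))) = ((-129/2 + 2*2704 + 4394) + 1015)*(371 + (11 + 23)) = ((-129/2 + 5408 + 4394) + 1015)*(371 + 34) = (19475/2 + 1015)*405 = (21505/2)*405 = 8709525/2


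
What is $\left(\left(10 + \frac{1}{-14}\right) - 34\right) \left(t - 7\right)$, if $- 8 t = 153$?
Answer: $\frac{70433}{112} \approx 628.87$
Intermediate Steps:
$t = - \frac{153}{8}$ ($t = \left(- \frac{1}{8}\right) 153 = - \frac{153}{8} \approx -19.125$)
$\left(\left(10 + \frac{1}{-14}\right) - 34\right) \left(t - 7\right) = \left(\left(10 + \frac{1}{-14}\right) - 34\right) \left(- \frac{153}{8} - 7\right) = \left(\left(10 - \frac{1}{14}\right) - 34\right) \left(- \frac{209}{8}\right) = \left(\frac{139}{14} - 34\right) \left(- \frac{209}{8}\right) = \left(- \frac{337}{14}\right) \left(- \frac{209}{8}\right) = \frac{70433}{112}$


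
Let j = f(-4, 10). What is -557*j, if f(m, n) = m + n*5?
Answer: -25622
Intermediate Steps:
f(m, n) = m + 5*n
j = 46 (j = -4 + 5*10 = -4 + 50 = 46)
-557*j = -557*46 = -25622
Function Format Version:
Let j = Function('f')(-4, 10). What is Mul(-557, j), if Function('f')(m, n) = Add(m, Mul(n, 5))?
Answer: -25622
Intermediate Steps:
Function('f')(m, n) = Add(m, Mul(5, n))
j = 46 (j = Add(-4, Mul(5, 10)) = Add(-4, 50) = 46)
Mul(-557, j) = Mul(-557, 46) = -25622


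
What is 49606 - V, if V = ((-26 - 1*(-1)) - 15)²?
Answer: 48006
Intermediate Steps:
V = 1600 (V = ((-26 + 1) - 15)² = (-25 - 15)² = (-40)² = 1600)
49606 - V = 49606 - 1*1600 = 49606 - 1600 = 48006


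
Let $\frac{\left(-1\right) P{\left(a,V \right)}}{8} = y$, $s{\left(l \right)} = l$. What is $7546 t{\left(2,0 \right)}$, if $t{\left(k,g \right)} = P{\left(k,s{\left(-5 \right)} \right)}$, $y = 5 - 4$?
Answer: $-60368$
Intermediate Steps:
$y = 1$ ($y = 5 - 4 = 1$)
$P{\left(a,V \right)} = -8$ ($P{\left(a,V \right)} = \left(-8\right) 1 = -8$)
$t{\left(k,g \right)} = -8$
$7546 t{\left(2,0 \right)} = 7546 \left(-8\right) = -60368$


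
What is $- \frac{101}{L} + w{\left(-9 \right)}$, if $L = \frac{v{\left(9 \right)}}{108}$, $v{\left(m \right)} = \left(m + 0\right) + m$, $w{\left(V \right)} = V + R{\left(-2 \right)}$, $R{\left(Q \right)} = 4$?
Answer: $-611$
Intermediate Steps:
$w{\left(V \right)} = 4 + V$ ($w{\left(V \right)} = V + 4 = 4 + V$)
$v{\left(m \right)} = 2 m$ ($v{\left(m \right)} = m + m = 2 m$)
$L = \frac{1}{6}$ ($L = \frac{2 \cdot 9}{108} = 18 \cdot \frac{1}{108} = \frac{1}{6} \approx 0.16667$)
$- \frac{101}{L} + w{\left(-9 \right)} = - 101 \frac{1}{\frac{1}{6}} + \left(4 - 9\right) = \left(-101\right) 6 - 5 = -606 - 5 = -611$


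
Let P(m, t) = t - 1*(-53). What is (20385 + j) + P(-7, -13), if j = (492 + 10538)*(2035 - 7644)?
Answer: -61846845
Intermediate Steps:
j = -61867270 (j = 11030*(-5609) = -61867270)
P(m, t) = 53 + t (P(m, t) = t + 53 = 53 + t)
(20385 + j) + P(-7, -13) = (20385 - 61867270) + (53 - 13) = -61846885 + 40 = -61846845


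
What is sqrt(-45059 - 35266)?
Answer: 15*I*sqrt(357) ≈ 283.42*I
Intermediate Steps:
sqrt(-45059 - 35266) = sqrt(-80325) = 15*I*sqrt(357)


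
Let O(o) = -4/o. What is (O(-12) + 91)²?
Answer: 75076/9 ≈ 8341.8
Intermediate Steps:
(O(-12) + 91)² = (-4/(-12) + 91)² = (-4*(-1/12) + 91)² = (⅓ + 91)² = (274/3)² = 75076/9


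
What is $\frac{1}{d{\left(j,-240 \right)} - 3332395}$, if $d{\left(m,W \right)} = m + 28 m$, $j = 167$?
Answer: $- \frac{1}{3327552} \approx -3.0052 \cdot 10^{-7}$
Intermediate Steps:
$d{\left(m,W \right)} = 29 m$
$\frac{1}{d{\left(j,-240 \right)} - 3332395} = \frac{1}{29 \cdot 167 - 3332395} = \frac{1}{4843 - 3332395} = \frac{1}{-3327552} = - \frac{1}{3327552}$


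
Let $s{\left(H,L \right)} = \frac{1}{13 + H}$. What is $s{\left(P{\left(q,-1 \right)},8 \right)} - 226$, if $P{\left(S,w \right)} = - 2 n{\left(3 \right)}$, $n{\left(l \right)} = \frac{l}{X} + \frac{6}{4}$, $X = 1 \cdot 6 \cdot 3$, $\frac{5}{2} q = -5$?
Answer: $- \frac{6551}{29} \approx -225.9$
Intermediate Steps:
$q = -2$ ($q = \frac{2}{5} \left(-5\right) = -2$)
$X = 18$ ($X = 6 \cdot 3 = 18$)
$n{\left(l \right)} = \frac{3}{2} + \frac{l}{18}$ ($n{\left(l \right)} = \frac{l}{18} + \frac{6}{4} = l \frac{1}{18} + 6 \cdot \frac{1}{4} = \frac{l}{18} + \frac{3}{2} = \frac{3}{2} + \frac{l}{18}$)
$P{\left(S,w \right)} = - \frac{10}{3}$ ($P{\left(S,w \right)} = - 2 \left(\frac{3}{2} + \frac{1}{18} \cdot 3\right) = - 2 \left(\frac{3}{2} + \frac{1}{6}\right) = \left(-2\right) \frac{5}{3} = - \frac{10}{3}$)
$s{\left(P{\left(q,-1 \right)},8 \right)} - 226 = \frac{1}{13 - \frac{10}{3}} - 226 = \frac{1}{\frac{29}{3}} - 226 = \frac{3}{29} - 226 = - \frac{6551}{29}$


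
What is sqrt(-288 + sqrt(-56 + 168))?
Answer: 2*sqrt(-72 + sqrt(7)) ≈ 16.656*I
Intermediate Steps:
sqrt(-288 + sqrt(-56 + 168)) = sqrt(-288 + sqrt(112)) = sqrt(-288 + 4*sqrt(7))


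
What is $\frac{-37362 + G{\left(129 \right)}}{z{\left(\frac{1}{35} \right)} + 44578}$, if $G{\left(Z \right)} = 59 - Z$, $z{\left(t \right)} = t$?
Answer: $- \frac{1310120}{1560231} \approx -0.8397$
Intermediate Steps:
$\frac{-37362 + G{\left(129 \right)}}{z{\left(\frac{1}{35} \right)} + 44578} = \frac{-37362 + \left(59 - 129\right)}{\frac{1}{35} + 44578} = \frac{-37362 - 70}{\frac{1560231}{35}} = \left(-37432\right) \frac{35}{1560231} = - \frac{1310120}{1560231}$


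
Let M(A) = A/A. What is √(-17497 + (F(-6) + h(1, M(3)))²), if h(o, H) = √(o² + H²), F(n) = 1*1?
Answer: √(-17497 + (1 + √2)²) ≈ 132.25*I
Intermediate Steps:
F(n) = 1
M(A) = 1
h(o, H) = √(H² + o²)
√(-17497 + (F(-6) + h(1, M(3)))²) = √(-17497 + (1 + √(1² + 1²))²) = √(-17497 + (1 + √(1 + 1))²) = √(-17497 + (1 + √2)²)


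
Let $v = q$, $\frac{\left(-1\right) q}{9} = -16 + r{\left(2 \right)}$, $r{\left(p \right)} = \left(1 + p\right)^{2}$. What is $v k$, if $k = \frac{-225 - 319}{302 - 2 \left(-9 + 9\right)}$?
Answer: $- \frac{17136}{151} \approx -113.48$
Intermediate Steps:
$k = - \frac{272}{151}$ ($k = - \frac{544}{302 - 0} = - \frac{544}{302 + 0} = - \frac{544}{302} = \left(-544\right) \frac{1}{302} = - \frac{272}{151} \approx -1.8013$)
$q = 63$ ($q = - 9 \left(-16 + \left(1 + 2\right)^{2}\right) = - 9 \left(-16 + 3^{2}\right) = - 9 \left(-16 + 9\right) = \left(-9\right) \left(-7\right) = 63$)
$v = 63$
$v k = 63 \left(- \frac{272}{151}\right) = - \frac{17136}{151}$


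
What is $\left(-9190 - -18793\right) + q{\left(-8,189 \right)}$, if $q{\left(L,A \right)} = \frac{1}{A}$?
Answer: $\frac{1814968}{189} \approx 9603.0$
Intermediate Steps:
$\left(-9190 - -18793\right) + q{\left(-8,189 \right)} = \left(-9190 - -18793\right) + \frac{1}{189} = \left(-9190 + 18793\right) + \frac{1}{189} = 9603 + \frac{1}{189} = \frac{1814968}{189}$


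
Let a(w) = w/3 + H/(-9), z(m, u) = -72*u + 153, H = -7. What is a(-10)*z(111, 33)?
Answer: 5681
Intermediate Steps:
z(m, u) = 153 - 72*u
a(w) = 7/9 + w/3 (a(w) = w/3 - 7/(-9) = w*(1/3) - 7*(-1/9) = w/3 + 7/9 = 7/9 + w/3)
a(-10)*z(111, 33) = (7/9 + (1/3)*(-10))*(153 - 72*33) = (7/9 - 10/3)*(153 - 2376) = -23/9*(-2223) = 5681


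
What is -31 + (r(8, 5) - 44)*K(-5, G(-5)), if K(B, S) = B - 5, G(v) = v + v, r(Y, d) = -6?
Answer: 469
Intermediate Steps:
G(v) = 2*v
K(B, S) = -5 + B
-31 + (r(8, 5) - 44)*K(-5, G(-5)) = -31 + (-6 - 44)*(-5 - 5) = -31 - 50*(-10) = -31 + 500 = 469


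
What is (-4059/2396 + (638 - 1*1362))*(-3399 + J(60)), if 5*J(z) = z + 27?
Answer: 7349751201/2995 ≈ 2.4540e+6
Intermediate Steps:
J(z) = 27/5 + z/5 (J(z) = (z + 27)/5 = (27 + z)/5 = 27/5 + z/5)
(-4059/2396 + (638 - 1*1362))*(-3399 + J(60)) = (-4059/2396 + (638 - 1*1362))*(-3399 + (27/5 + (⅕)*60)) = (-4059*1/2396 + (638 - 1362))*(-3399 + (27/5 + 12)) = (-4059/2396 - 724)*(-3399 + 87/5) = -1738763/2396*(-16908/5) = 7349751201/2995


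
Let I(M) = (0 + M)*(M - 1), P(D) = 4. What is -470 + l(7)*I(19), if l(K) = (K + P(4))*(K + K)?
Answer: 52198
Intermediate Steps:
l(K) = 2*K*(4 + K) (l(K) = (K + 4)*(K + K) = (4 + K)*(2*K) = 2*K*(4 + K))
I(M) = M*(-1 + M)
-470 + l(7)*I(19) = -470 + (2*7*(4 + 7))*(19*(-1 + 19)) = -470 + (2*7*11)*(19*18) = -470 + 154*342 = -470 + 52668 = 52198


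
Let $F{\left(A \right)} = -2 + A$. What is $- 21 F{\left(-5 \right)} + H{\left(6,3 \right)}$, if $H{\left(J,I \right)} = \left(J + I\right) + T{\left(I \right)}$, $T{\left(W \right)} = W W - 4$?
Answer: $161$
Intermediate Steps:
$T{\left(W \right)} = -4 + W^{2}$ ($T{\left(W \right)} = W^{2} - 4 = -4 + W^{2}$)
$H{\left(J,I \right)} = -4 + I + J + I^{2}$ ($H{\left(J,I \right)} = \left(J + I\right) + \left(-4 + I^{2}\right) = \left(I + J\right) + \left(-4 + I^{2}\right) = -4 + I + J + I^{2}$)
$- 21 F{\left(-5 \right)} + H{\left(6,3 \right)} = - 21 \left(-2 - 5\right) + \left(-4 + 3 + 6 + 3^{2}\right) = \left(-21\right) \left(-7\right) + \left(-4 + 3 + 6 + 9\right) = 147 + 14 = 161$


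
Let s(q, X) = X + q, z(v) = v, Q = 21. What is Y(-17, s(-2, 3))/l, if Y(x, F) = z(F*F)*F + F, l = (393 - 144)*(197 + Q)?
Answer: 1/27141 ≈ 3.6845e-5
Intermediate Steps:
l = 54282 (l = (393 - 144)*(197 + 21) = 249*218 = 54282)
Y(x, F) = F + F³ (Y(x, F) = (F*F)*F + F = F²*F + F = F³ + F = F + F³)
Y(-17, s(-2, 3))/l = ((3 - 2) + (3 - 2)³)/54282 = (1 + 1³)*(1/54282) = (1 + 1)*(1/54282) = 2*(1/54282) = 1/27141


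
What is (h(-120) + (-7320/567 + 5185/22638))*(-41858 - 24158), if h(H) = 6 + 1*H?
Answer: 851944500944/101871 ≈ 8.3630e+6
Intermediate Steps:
h(H) = 6 + H
(h(-120) + (-7320/567 + 5185/22638))*(-41858 - 24158) = ((6 - 120) + (-7320/567 + 5185/22638))*(-41858 - 24158) = (-114 + (-7320*1/567 + 5185*(1/22638)))*(-66016) = (-114 + (-2440/189 + 5185/22638))*(-66016) = (-114 - 2583655/203742)*(-66016) = -25810243/203742*(-66016) = 851944500944/101871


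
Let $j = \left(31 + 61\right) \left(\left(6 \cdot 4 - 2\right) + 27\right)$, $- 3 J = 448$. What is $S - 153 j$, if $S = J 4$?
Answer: $- \frac{2070964}{3} \approx -6.9032 \cdot 10^{5}$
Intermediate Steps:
$J = - \frac{448}{3}$ ($J = \left(- \frac{1}{3}\right) 448 = - \frac{448}{3} \approx -149.33$)
$S = - \frac{1792}{3}$ ($S = \left(- \frac{448}{3}\right) 4 = - \frac{1792}{3} \approx -597.33$)
$j = 4508$ ($j = 92 \left(\left(24 + \left(-4 + 2\right)\right) + 27\right) = 92 \left(\left(24 - 2\right) + 27\right) = 92 \left(22 + 27\right) = 92 \cdot 49 = 4508$)
$S - 153 j = - \frac{1792}{3} - 689724 = - \frac{2070964}{3}$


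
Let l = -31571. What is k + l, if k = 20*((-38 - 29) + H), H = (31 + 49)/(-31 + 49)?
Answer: -295399/9 ≈ -32822.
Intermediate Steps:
H = 40/9 (H = 80/18 = 80*(1/18) = 40/9 ≈ 4.4444)
k = -11260/9 (k = 20*((-38 - 29) + 40/9) = 20*(-67 + 40/9) = 20*(-563/9) = -11260/9 ≈ -1251.1)
k + l = -11260/9 - 31571 = -295399/9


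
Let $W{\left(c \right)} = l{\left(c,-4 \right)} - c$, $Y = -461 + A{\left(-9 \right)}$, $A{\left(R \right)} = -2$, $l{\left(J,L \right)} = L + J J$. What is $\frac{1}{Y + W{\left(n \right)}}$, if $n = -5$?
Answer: $- \frac{1}{437} \approx -0.0022883$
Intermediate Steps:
$l{\left(J,L \right)} = L + J^{2}$
$Y = -463$ ($Y = -461 - 2 = -463$)
$W{\left(c \right)} = -4 + c^{2} - c$ ($W{\left(c \right)} = \left(-4 + c^{2}\right) - c = -4 + c^{2} - c$)
$\frac{1}{Y + W{\left(n \right)}} = \frac{1}{-463 - \left(-1 - 25\right)} = \frac{1}{-463 + \left(-4 + 25 + 5\right)} = \frac{1}{-463 + 26} = \frac{1}{-437} = - \frac{1}{437}$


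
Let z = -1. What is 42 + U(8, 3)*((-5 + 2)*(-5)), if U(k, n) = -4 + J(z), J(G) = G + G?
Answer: -48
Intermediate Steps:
J(G) = 2*G
U(k, n) = -6 (U(k, n) = -4 + 2*(-1) = -4 - 2 = -6)
42 + U(8, 3)*((-5 + 2)*(-5)) = 42 - 6*(-5 + 2)*(-5) = 42 - (-18)*(-5) = 42 - 6*15 = 42 - 90 = -48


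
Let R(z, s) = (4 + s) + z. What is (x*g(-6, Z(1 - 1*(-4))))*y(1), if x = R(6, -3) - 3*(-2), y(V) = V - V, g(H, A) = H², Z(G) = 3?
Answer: 0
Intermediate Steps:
R(z, s) = 4 + s + z
y(V) = 0
x = 13 (x = (4 - 3 + 6) - 3*(-2) = 7 + 6 = 13)
(x*g(-6, Z(1 - 1*(-4))))*y(1) = (13*(-6)²)*0 = (13*36)*0 = 468*0 = 0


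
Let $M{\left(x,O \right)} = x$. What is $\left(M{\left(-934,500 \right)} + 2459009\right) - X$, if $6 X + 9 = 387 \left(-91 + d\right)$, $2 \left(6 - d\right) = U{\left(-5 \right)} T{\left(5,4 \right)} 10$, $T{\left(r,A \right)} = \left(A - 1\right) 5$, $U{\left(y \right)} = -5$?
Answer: $\frac{4878743}{2} \approx 2.4394 \cdot 10^{6}$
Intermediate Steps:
$T{\left(r,A \right)} = -5 + 5 A$ ($T{\left(r,A \right)} = \left(-1 + A\right) 5 = -5 + 5 A$)
$d = 381$ ($d = 6 - \frac{- 5 \left(-5 + 5 \cdot 4\right) 10}{2} = 6 - \frac{- 5 \left(-5 + 20\right) 10}{2} = 6 - \frac{\left(-5\right) 15 \cdot 10}{2} = 6 - \frac{\left(-75\right) 10}{2} = 6 - -375 = 6 + 375 = 381$)
$X = \frac{37407}{2}$ ($X = - \frac{3}{2} + \frac{387 \left(-91 + 381\right)}{6} = - \frac{3}{2} + \frac{387 \cdot 290}{6} = - \frac{3}{2} + \frac{1}{6} \cdot 112230 = - \frac{3}{2} + 18705 = \frac{37407}{2} \approx 18704.0$)
$\left(M{\left(-934,500 \right)} + 2459009\right) - X = \left(-934 + 2459009\right) - \frac{37407}{2} = 2458075 - \frac{37407}{2} = \frac{4878743}{2}$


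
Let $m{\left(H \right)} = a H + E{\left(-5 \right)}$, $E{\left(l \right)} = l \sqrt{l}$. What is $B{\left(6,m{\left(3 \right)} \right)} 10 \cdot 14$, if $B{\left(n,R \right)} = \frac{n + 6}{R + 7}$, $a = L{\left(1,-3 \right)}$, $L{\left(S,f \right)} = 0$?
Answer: $\frac{1960}{29} + \frac{1400 i \sqrt{5}}{29} \approx 67.586 + 107.95 i$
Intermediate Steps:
$E{\left(l \right)} = l^{\frac{3}{2}}$
$a = 0$
$m{\left(H \right)} = - 5 i \sqrt{5}$ ($m{\left(H \right)} = 0 H + \left(-5\right)^{\frac{3}{2}} = 0 - 5 i \sqrt{5} = - 5 i \sqrt{5}$)
$B{\left(n,R \right)} = \frac{6 + n}{7 + R}$
$B{\left(6,m{\left(3 \right)} \right)} 10 \cdot 14 = \frac{6 + 6}{7 - 5 i \sqrt{5}} \cdot 10 \cdot 14 = \frac{1}{7 - 5 i \sqrt{5}} \cdot 12 \cdot 10 \cdot 14 = \frac{12}{7 - 5 i \sqrt{5}} \cdot 10 \cdot 14 = \frac{120}{7 - 5 i \sqrt{5}} \cdot 14 = \frac{1680}{7 - 5 i \sqrt{5}}$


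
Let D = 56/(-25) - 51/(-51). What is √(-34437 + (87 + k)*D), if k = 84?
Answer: I*√866226/5 ≈ 186.14*I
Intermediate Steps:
D = -31/25 (D = 56*(-1/25) - 51*(-1/51) = -56/25 + 1 = -31/25 ≈ -1.2400)
√(-34437 + (87 + k)*D) = √(-34437 + (87 + 84)*(-31/25)) = √(-34437 + 171*(-31/25)) = √(-34437 - 5301/25) = √(-866226/25) = I*√866226/5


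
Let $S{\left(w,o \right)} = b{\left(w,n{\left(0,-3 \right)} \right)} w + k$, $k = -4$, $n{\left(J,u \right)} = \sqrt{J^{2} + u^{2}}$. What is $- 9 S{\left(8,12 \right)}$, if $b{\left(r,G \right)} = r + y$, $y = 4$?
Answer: $-828$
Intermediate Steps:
$b{\left(r,G \right)} = 4 + r$ ($b{\left(r,G \right)} = r + 4 = 4 + r$)
$S{\left(w,o \right)} = -4 + w \left(4 + w\right)$ ($S{\left(w,o \right)} = \left(4 + w\right) w - 4 = w \left(4 + w\right) - 4 = -4 + w \left(4 + w\right)$)
$- 9 S{\left(8,12 \right)} = - 9 \left(-4 + 8 \left(4 + 8\right)\right) = - 9 \left(-4 + 8 \cdot 12\right) = - 9 \left(-4 + 96\right) = \left(-9\right) 92 = -828$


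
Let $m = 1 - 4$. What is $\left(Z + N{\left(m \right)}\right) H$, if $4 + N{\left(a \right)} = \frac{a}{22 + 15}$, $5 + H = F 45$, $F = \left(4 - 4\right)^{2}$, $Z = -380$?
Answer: $\frac{71055}{37} \approx 1920.4$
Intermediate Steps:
$F = 0$ ($F = 0^{2} = 0$)
$H = -5$ ($H = -5 + 0 \cdot 45 = -5 + 0 = -5$)
$m = -3$ ($m = 1 - 4 = -3$)
$N{\left(a \right)} = -4 + \frac{a}{37}$ ($N{\left(a \right)} = -4 + \frac{a}{22 + 15} = -4 + \frac{a}{37}$)
$\left(Z + N{\left(m \right)}\right) H = \left(-380 + \left(-4 + \frac{1}{37} \left(-3\right)\right)\right) \left(-5\right) = \left(-380 - \frac{151}{37}\right) \left(-5\right) = \left(- \frac{14211}{37}\right) \left(-5\right) = \frac{71055}{37}$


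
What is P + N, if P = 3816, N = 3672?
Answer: 7488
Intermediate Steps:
P + N = 3816 + 3672 = 7488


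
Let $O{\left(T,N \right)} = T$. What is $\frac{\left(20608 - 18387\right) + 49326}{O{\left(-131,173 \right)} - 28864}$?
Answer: $- \frac{51547}{28995} \approx -1.7778$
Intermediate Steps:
$\frac{\left(20608 - 18387\right) + 49326}{O{\left(-131,173 \right)} - 28864} = \frac{\left(20608 - 18387\right) + 49326}{-131 - 28864} = \frac{2221 + 49326}{-28995} = 51547 \left(- \frac{1}{28995}\right) = - \frac{51547}{28995}$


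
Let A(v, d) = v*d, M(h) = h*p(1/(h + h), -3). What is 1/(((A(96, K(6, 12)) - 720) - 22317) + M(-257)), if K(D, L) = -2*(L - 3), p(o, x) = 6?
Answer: -1/26307 ≈ -3.8013e-5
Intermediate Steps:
K(D, L) = 6 - 2*L (K(D, L) = -2*(-3 + L) = 6 - 2*L)
M(h) = 6*h (M(h) = h*6 = 6*h)
A(v, d) = d*v
1/(((A(96, K(6, 12)) - 720) - 22317) + M(-257)) = 1/((((6 - 2*12)*96 - 720) - 22317) + 6*(-257)) = 1/((((6 - 24)*96 - 720) - 22317) - 1542) = 1/(((-18*96 - 720) - 22317) - 1542) = 1/(((-1728 - 720) - 22317) - 1542) = 1/((-2448 - 22317) - 1542) = 1/(-24765 - 1542) = 1/(-26307) = -1/26307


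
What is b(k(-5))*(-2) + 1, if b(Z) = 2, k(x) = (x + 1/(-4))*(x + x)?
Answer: -3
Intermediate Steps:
k(x) = 2*x*(-¼ + x) (k(x) = (x - ¼)*(2*x) = (-¼ + x)*(2*x) = 2*x*(-¼ + x))
b(k(-5))*(-2) + 1 = 2*(-2) + 1 = -4 + 1 = -3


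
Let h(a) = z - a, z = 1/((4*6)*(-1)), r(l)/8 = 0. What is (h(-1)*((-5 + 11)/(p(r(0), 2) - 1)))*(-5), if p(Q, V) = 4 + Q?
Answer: -115/12 ≈ -9.5833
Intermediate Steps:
r(l) = 0 (r(l) = 8*0 = 0)
z = -1/24 (z = 1/(24*(-1)) = 1/(-24) = -1/24 ≈ -0.041667)
h(a) = -1/24 - a
(h(-1)*((-5 + 11)/(p(r(0), 2) - 1)))*(-5) = ((-1/24 - 1*(-1))*((-5 + 11)/((4 + 0) - 1)))*(-5) = ((-1/24 + 1)*(6/(4 - 1)))*(-5) = (23*(6/3)/24)*(-5) = (23*(6*(⅓))/24)*(-5) = ((23/24)*2)*(-5) = (23/12)*(-5) = -115/12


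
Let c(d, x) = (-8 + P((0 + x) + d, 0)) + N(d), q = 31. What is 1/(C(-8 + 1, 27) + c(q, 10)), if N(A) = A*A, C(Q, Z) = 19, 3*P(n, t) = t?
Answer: 1/972 ≈ 0.0010288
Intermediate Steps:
P(n, t) = t/3
N(A) = A**2
c(d, x) = -8 + d**2 (c(d, x) = (-8 + (1/3)*0) + d**2 = (-8 + 0) + d**2 = -8 + d**2)
1/(C(-8 + 1, 27) + c(q, 10)) = 1/(19 + (-8 + 31**2)) = 1/(19 + (-8 + 961)) = 1/(19 + 953) = 1/972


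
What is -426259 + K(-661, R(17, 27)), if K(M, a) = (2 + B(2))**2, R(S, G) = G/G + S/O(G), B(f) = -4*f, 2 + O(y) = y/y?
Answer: -426223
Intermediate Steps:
O(y) = -1 (O(y) = -2 + y/y = -2 + 1 = -1)
R(S, G) = 1 - S (R(S, G) = G/G + S/(-1) = 1 + S*(-1) = 1 - S)
K(M, a) = 36 (K(M, a) = (2 - 4*2)**2 = (2 - 8)**2 = (-6)**2 = 36)
-426259 + K(-661, R(17, 27)) = -426259 + 36 = -426223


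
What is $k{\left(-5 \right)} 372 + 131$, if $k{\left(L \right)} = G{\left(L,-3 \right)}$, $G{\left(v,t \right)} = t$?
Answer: $-985$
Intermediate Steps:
$k{\left(L \right)} = -3$
$k{\left(-5 \right)} 372 + 131 = \left(-3\right) 372 + 131 = -1116 + 131 = -985$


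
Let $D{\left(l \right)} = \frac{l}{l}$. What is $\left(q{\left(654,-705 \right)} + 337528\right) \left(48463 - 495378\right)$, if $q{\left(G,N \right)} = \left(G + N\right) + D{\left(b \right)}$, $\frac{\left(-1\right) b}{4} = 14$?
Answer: $-150823980370$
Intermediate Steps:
$b = -56$ ($b = \left(-4\right) 14 = -56$)
$D{\left(l \right)} = 1$
$q{\left(G,N \right)} = 1 + G + N$ ($q{\left(G,N \right)} = \left(G + N\right) + 1 = 1 + G + N$)
$\left(q{\left(654,-705 \right)} + 337528\right) \left(48463 - 495378\right) = \left(\left(1 + 654 - 705\right) + 337528\right) \left(48463 - 495378\right) = \left(-50 + 337528\right) \left(-446915\right) = 337478 \left(-446915\right) = -150823980370$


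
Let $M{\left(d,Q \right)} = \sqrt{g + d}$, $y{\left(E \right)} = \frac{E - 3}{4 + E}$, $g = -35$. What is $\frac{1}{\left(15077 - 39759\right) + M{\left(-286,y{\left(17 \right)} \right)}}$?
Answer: $- \frac{24682}{609201445} - \frac{i \sqrt{321}}{609201445} \approx -4.0515 \cdot 10^{-5} - 2.941 \cdot 10^{-8} i$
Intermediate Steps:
$y{\left(E \right)} = \frac{-3 + E}{4 + E}$
$M{\left(d,Q \right)} = \sqrt{-35 + d}$
$\frac{1}{\left(15077 - 39759\right) + M{\left(-286,y{\left(17 \right)} \right)}} = \frac{1}{\left(15077 - 39759\right) + \sqrt{-35 - 286}} = \frac{1}{\left(15077 - 39759\right) + \sqrt{-321}} = \frac{1}{-24682 + i \sqrt{321}}$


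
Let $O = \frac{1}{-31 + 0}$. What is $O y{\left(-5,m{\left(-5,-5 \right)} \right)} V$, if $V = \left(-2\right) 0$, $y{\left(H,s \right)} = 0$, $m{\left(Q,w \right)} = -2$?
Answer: $0$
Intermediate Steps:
$O = - \frac{1}{31}$ ($O = \frac{1}{-31} = - \frac{1}{31} \approx -0.032258$)
$V = 0$
$O y{\left(-5,m{\left(-5,-5 \right)} \right)} V = \left(- \frac{1}{31}\right) 0 \cdot 0 = 0 \cdot 0 = 0$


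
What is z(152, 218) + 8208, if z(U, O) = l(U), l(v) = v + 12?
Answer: 8372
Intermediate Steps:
l(v) = 12 + v
z(U, O) = 12 + U
z(152, 218) + 8208 = (12 + 152) + 8208 = 164 + 8208 = 8372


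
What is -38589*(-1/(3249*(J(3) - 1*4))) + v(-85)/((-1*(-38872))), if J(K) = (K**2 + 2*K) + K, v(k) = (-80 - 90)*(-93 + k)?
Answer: 3153989/1938741 ≈ 1.6268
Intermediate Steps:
v(k) = 15810 - 170*k (v(k) = -170*(-93 + k) = 15810 - 170*k)
J(K) = K**2 + 3*K
-38589*(-1/(3249*(J(3) - 1*4))) + v(-85)/((-1*(-38872))) = -38589*(-1/(3249*(3*(3 + 3) - 1*4))) + (15810 - 170*(-85))/((-1*(-38872))) = -38589*(-1/(3249*(3*6 - 4))) + (15810 + 14450)/38872 = -38589*(-1/(3249*(18 - 4))) + 30260*(1/38872) = -38589/(14*(-3249)) + 7565/9718 = -38589/(-45486) + 7565/9718 = -38589*(-1/45486) + 7565/9718 = 677/798 + 7565/9718 = 3153989/1938741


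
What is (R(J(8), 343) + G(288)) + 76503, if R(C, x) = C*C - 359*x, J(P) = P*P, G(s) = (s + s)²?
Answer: 289238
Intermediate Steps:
G(s) = 4*s² (G(s) = (2*s)² = 4*s²)
J(P) = P²
R(C, x) = C² - 359*x
(R(J(8), 343) + G(288)) + 76503 = (((8²)² - 359*343) + 4*288²) + 76503 = ((64² - 123137) + 4*82944) + 76503 = ((4096 - 123137) + 331776) + 76503 = (-119041 + 331776) + 76503 = 212735 + 76503 = 289238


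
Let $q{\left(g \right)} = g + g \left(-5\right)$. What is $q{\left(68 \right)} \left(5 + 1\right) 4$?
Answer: $-6528$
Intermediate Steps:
$q{\left(g \right)} = - 4 g$ ($q{\left(g \right)} = g - 5 g = - 4 g$)
$q{\left(68 \right)} \left(5 + 1\right) 4 = \left(-4\right) 68 \left(5 + 1\right) 4 = - 272 \cdot 6 \cdot 4 = \left(-272\right) 24 = -6528$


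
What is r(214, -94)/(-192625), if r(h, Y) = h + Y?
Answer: -24/38525 ≈ -0.00062297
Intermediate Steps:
r(h, Y) = Y + h
r(214, -94)/(-192625) = (-94 + 214)/(-192625) = 120*(-1/192625) = -24/38525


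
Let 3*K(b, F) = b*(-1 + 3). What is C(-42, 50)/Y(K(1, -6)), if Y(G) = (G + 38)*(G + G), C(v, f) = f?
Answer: 225/232 ≈ 0.96983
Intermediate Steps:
K(b, F) = 2*b/3 (K(b, F) = (b*(-1 + 3))/3 = (b*2)/3 = (2*b)/3 = 2*b/3)
Y(G) = 2*G*(38 + G) (Y(G) = (38 + G)*(2*G) = 2*G*(38 + G))
C(-42, 50)/Y(K(1, -6)) = 50/((2*((⅔)*1)*(38 + (⅔)*1))) = 50/((2*(⅔)*(38 + ⅔))) = 50/((2*(⅔)*(116/3))) = 50/(464/9) = 50*(9/464) = 225/232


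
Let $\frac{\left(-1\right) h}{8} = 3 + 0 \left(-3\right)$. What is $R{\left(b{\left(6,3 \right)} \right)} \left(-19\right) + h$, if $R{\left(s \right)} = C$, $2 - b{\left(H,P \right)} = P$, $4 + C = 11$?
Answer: $-157$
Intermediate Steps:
$C = 7$ ($C = -4 + 11 = 7$)
$b{\left(H,P \right)} = 2 - P$
$R{\left(s \right)} = 7$
$h = -24$ ($h = - 8 \left(3 + 0 \left(-3\right)\right) = - 8 \left(3 + 0\right) = \left(-8\right) 3 = -24$)
$R{\left(b{\left(6,3 \right)} \right)} \left(-19\right) + h = 7 \left(-19\right) - 24 = -133 - 24 = -157$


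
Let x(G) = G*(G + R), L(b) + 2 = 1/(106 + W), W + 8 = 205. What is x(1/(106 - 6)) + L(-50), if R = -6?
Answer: -6231497/3030000 ≈ -2.0566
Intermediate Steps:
W = 197 (W = -8 + 205 = 197)
L(b) = -605/303 (L(b) = -2 + 1/(106 + 197) = -2 + 1/303 = -605/303)
x(G) = G*(-6 + G) (x(G) = G*(G - 6) = G*(-6 + G))
x(1/(106 - 6)) + L(-50) = (-6 + 1/(106 - 6))/(106 - 6) - 605/303 = (-6 + 1/100)/100 - 605/303 = (1/100)*(-599/100) - 605/303 = -599/10000 - 605/303 = -6231497/3030000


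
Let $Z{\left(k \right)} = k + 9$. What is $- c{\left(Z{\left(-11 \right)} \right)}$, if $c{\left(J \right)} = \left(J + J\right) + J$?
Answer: $6$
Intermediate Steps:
$Z{\left(k \right)} = 9 + k$
$c{\left(J \right)} = 3 J$ ($c{\left(J \right)} = 2 J + J = 3 J$)
$- c{\left(Z{\left(-11 \right)} \right)} = - 3 \left(9 - 11\right) = - 3 \left(-2\right) = \left(-1\right) \left(-6\right) = 6$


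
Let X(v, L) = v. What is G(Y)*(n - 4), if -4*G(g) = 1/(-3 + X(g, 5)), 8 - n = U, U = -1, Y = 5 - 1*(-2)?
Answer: -5/16 ≈ -0.31250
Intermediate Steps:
Y = 7 (Y = 5 + 2 = 7)
n = 9 (n = 8 - 1*(-1) = 8 + 1 = 9)
G(g) = -1/(4*(-3 + g))
G(Y)*(n - 4) = (-1/(-12 + 4*7))*(9 - 4) = -1/(-12 + 28)*5 = -1/16*5 = -5/16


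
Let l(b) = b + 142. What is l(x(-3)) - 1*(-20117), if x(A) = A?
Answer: 20256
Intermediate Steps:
l(b) = 142 + b
l(x(-3)) - 1*(-20117) = (142 - 3) - 1*(-20117) = 139 + 20117 = 20256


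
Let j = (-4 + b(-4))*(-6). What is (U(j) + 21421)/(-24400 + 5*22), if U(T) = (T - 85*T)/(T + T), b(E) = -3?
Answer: -21379/24290 ≈ -0.88016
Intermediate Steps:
j = 42 (j = (-4 - 3)*(-6) = -7*(-6) = 42)
U(T) = -42 (U(T) = (-84*T)/((2*T)) = (-84*T)*(1/(2*T)) = -42)
(U(j) + 21421)/(-24400 + 5*22) = (-42 + 21421)/(-24400 + 5*22) = 21379/(-24400 + 110) = 21379/(-24290) = 21379*(-1/24290) = -21379/24290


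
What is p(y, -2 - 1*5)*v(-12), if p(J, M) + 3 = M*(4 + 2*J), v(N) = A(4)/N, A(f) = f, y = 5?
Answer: 101/3 ≈ 33.667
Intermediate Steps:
v(N) = 4/N
p(J, M) = -3 + M*(4 + 2*J)
p(y, -2 - 1*5)*v(-12) = (-3 + 4*(-2 - 1*5) + 2*5*(-2 - 1*5))*(4/(-12)) = (-3 + 4*(-2 - 5) + 2*5*(-2 - 5))*(4*(-1/12)) = (-3 + 4*(-7) + 2*5*(-7))*(-⅓) = (-3 - 28 - 70)*(-⅓) = -101*(-⅓) = 101/3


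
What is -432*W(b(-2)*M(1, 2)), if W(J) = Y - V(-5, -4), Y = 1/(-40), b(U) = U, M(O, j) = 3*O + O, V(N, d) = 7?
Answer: 15174/5 ≈ 3034.8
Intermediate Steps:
M(O, j) = 4*O
Y = -1/40 ≈ -0.025000
W(J) = -281/40 (W(J) = -1/40 - 1*7 = -1/40 - 7 = -281/40)
-432*W(b(-2)*M(1, 2)) = -432*(-281/40) = 15174/5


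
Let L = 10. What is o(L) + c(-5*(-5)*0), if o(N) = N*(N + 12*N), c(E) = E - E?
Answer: 1300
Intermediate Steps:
c(E) = 0
o(N) = 13*N**2 (o(N) = N*(13*N) = 13*N**2)
o(L) + c(-5*(-5)*0) = 13*10**2 + 0 = 13*100 + 0 = 1300 + 0 = 1300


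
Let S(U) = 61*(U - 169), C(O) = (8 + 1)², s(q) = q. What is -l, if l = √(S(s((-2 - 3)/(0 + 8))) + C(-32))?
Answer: -I*√164258/4 ≈ -101.32*I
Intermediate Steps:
C(O) = 81 (C(O) = 9² = 81)
S(U) = -10309 + 61*U (S(U) = 61*(-169 + U) = -10309 + 61*U)
l = I*√164258/4 (l = √((-10309 + 61*((-2 - 3)/(0 + 8))) + 81) = √((-10309 + 61*(-5/8)) + 81) = √((-10309 - 305/8) + 81) = √(-82777/8 + 81) = √(-82129/8) = I*√164258/4 ≈ 101.32*I)
-l = -I*√164258/4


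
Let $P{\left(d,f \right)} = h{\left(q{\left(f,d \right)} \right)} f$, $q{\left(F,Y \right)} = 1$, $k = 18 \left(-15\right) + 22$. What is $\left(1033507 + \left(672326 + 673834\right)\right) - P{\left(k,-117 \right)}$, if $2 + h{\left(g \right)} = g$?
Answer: $2379550$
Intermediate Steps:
$k = -248$ ($k = -270 + 22 = -248$)
$h{\left(g \right)} = -2 + g$
$P{\left(d,f \right)} = - f$ ($P{\left(d,f \right)} = \left(-2 + 1\right) f = - f$)
$\left(1033507 + \left(672326 + 673834\right)\right) - P{\left(k,-117 \right)} = \left(1033507 + \left(672326 + 673834\right)\right) - \left(-1\right) \left(-117\right) = \left(1033507 + 1346160\right) - 117 = 2379667 - 117 = 2379550$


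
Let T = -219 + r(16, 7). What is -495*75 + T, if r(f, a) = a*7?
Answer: -37295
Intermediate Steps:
r(f, a) = 7*a
T = -170 (T = -219 + 7*7 = -219 + 49 = -170)
-495*75 + T = -495*75 - 170 = -37125 - 170 = -37295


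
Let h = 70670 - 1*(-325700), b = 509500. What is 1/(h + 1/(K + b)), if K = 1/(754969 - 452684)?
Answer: 154014207501/61046611427473655 ≈ 2.5229e-6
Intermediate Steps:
h = 396370 (h = 70670 + 325700 = 396370)
K = 1/302285 ≈ 3.3081e-6
1/(h + 1/(K + b)) = 1/(396370 + 1/(1/302285 + 509500)) = 1/(396370 + 1/(154014207501/302285)) = 1/(396370 + 302285/154014207501) = 1/(61046611427473655/154014207501) = 154014207501/61046611427473655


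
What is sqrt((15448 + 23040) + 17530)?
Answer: sqrt(56018) ≈ 236.68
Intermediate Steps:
sqrt((15448 + 23040) + 17530) = sqrt(38488 + 17530) = sqrt(56018)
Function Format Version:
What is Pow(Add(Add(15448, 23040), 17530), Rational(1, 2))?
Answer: Pow(56018, Rational(1, 2)) ≈ 236.68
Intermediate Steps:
Pow(Add(Add(15448, 23040), 17530), Rational(1, 2)) = Pow(Add(38488, 17530), Rational(1, 2)) = Pow(56018, Rational(1, 2))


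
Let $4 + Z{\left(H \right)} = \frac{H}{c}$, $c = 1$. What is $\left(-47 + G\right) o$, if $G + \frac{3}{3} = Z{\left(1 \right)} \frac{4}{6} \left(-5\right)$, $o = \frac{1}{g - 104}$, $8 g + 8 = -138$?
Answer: $\frac{152}{489} \approx 0.31084$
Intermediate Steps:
$g = - \frac{73}{4}$ ($g = -1 + \frac{1}{8} \left(-138\right) = -1 - \frac{69}{4} = - \frac{73}{4} \approx -18.25$)
$o = - \frac{4}{489}$ ($o = \frac{1}{- \frac{73}{4} - 104} = \frac{1}{- \frac{489}{4}} = - \frac{4}{489} \approx -0.00818$)
$Z{\left(H \right)} = -4 + H$ ($Z{\left(H \right)} = -4 + \frac{H}{1} = -4 + H 1 = -4 + H$)
$G = 9$ ($G = -1 + \left(-4 + 1\right) \frac{4}{6} \left(-5\right) = -1 + - 3 \cdot 4 \cdot \frac{1}{6} \left(-5\right) = -1 + \left(-3\right) \frac{2}{3} \left(-5\right) = -1 - -10 = -1 + 10 = 9$)
$\left(-47 + G\right) o = \left(-47 + 9\right) \left(- \frac{4}{489}\right) = \left(-38\right) \left(- \frac{4}{489}\right) = \frac{152}{489}$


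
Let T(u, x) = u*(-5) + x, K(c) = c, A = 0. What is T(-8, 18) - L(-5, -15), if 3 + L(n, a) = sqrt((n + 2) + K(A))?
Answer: 61 - I*sqrt(3) ≈ 61.0 - 1.732*I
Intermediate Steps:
L(n, a) = -3 + sqrt(2 + n) (L(n, a) = -3 + sqrt((n + 2) + 0) = -3 + sqrt((2 + n) + 0) = -3 + sqrt(2 + n))
T(u, x) = x - 5*u (T(u, x) = -5*u + x = x - 5*u)
T(-8, 18) - L(-5, -15) = (18 - 5*(-8)) - (-3 + sqrt(2 - 5)) = (18 + 40) - (-3 + sqrt(-3)) = 58 - (-3 + I*sqrt(3)) = 58 + (3 - I*sqrt(3)) = 61 - I*sqrt(3)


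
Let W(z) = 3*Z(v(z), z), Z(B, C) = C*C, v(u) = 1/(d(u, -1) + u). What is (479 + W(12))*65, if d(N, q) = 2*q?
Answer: 59215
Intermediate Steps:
v(u) = 1/(-2 + u) (v(u) = 1/(2*(-1) + u) = 1/(-2 + u))
Z(B, C) = C**2
W(z) = 3*z**2
(479 + W(12))*65 = (479 + 3*12**2)*65 = (479 + 3*144)*65 = (479 + 432)*65 = 911*65 = 59215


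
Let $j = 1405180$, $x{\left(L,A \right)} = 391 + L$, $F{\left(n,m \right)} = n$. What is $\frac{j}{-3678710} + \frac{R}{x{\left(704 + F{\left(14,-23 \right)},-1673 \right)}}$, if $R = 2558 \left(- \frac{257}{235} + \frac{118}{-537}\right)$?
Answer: $- \frac{25089750323056}{7354805751015} \approx -3.4113$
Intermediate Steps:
$R = - \frac{423960362}{126195}$ ($R = 2558 \left(\left(-257\right) \frac{1}{235} + 118 \left(- \frac{1}{537}\right)\right) = 2558 \left(- \frac{257}{235} - \frac{118}{537}\right) = 2558 \left(- \frac{165739}{126195}\right) = - \frac{423960362}{126195} \approx -3359.6$)
$\frac{j}{-3678710} + \frac{R}{x{\left(704 + F{\left(14,-23 \right)},-1673 \right)}} = \frac{1405180}{-3678710} - \frac{423960362}{126195 \left(391 + \left(704 + 14\right)\right)} = 1405180 \left(- \frac{1}{3678710}\right) - \frac{423960362}{126195 \left(391 + 718\right)} = - \frac{20074}{52553} - \frac{423960362}{126195 \cdot 1109} = - \frac{20074}{52553} - \frac{423960362}{139950255} = - \frac{25089750323056}{7354805751015}$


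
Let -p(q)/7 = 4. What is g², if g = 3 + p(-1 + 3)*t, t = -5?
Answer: 20449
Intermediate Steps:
p(q) = -28 (p(q) = -7*4 = -28)
g = 143 (g = 3 - 28*(-5) = 3 + 140 = 143)
g² = 143² = 20449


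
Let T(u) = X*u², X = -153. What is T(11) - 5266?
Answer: -23779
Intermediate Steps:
T(u) = -153*u²
T(11) - 5266 = -153*11² - 5266 = -153*121 - 5266 = -18513 - 5266 = -23779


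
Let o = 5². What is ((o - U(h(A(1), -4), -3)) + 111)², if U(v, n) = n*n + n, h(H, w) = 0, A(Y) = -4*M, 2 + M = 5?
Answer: 16900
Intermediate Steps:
M = 3 (M = -2 + 5 = 3)
A(Y) = -12 (A(Y) = -4*3 = -12)
o = 25
U(v, n) = n + n² (U(v, n) = n² + n = n + n²)
((o - U(h(A(1), -4), -3)) + 111)² = ((25 - (-3)*(1 - 3)) + 111)² = ((25 - (-3)*(-2)) + 111)² = ((25 - 1*6) + 111)² = ((25 - 6) + 111)² = (19 + 111)² = 130² = 16900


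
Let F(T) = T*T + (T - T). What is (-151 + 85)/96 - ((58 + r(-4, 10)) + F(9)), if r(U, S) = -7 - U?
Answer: -2187/16 ≈ -136.69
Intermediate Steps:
F(T) = T² (F(T) = T² + 0 = T²)
(-151 + 85)/96 - ((58 + r(-4, 10)) + F(9)) = (-151 + 85)/96 - ((58 + (-7 - 1*(-4))) + 9²) = -66*1/96 - ((58 + (-7 + 4)) + 81) = -11/16 - ((58 - 3) + 81) = -11/16 - (55 + 81) = -11/16 - 1*136 = -11/16 - 136 = -2187/16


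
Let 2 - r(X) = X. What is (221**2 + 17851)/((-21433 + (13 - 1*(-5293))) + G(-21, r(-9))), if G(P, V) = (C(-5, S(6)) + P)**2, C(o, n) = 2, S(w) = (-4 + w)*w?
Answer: -33346/7883 ≈ -4.2301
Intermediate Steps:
S(w) = w*(-4 + w)
r(X) = 2 - X
G(P, V) = (2 + P)**2
(221**2 + 17851)/((-21433 + (13 - 1*(-5293))) + G(-21, r(-9))) = (221**2 + 17851)/((-21433 + (13 - 1*(-5293))) + (2 - 21)**2) = (48841 + 17851)/((-21433 + (13 + 5293)) + (-19)**2) = 66692/((-21433 + 5306) + 361) = 66692/(-16127 + 361) = 66692/(-15766) = 66692*(-1/15766) = -33346/7883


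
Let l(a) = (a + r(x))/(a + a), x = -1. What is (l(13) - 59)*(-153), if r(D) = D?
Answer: 116433/13 ≈ 8956.4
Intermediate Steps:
l(a) = (-1 + a)/(2*a) (l(a) = (a - 1)/(a + a) = (-1 + a)/((2*a)) = (-1 + a)*(1/(2*a)) = (-1 + a)/(2*a))
(l(13) - 59)*(-153) = ((½)*(-1 + 13)/13 - 59)*(-153) = ((½)*(1/13)*12 - 59)*(-153) = (6/13 - 59)*(-153) = -761/13*(-153) = 116433/13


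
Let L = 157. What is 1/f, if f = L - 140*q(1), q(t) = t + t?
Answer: -1/123 ≈ -0.0081301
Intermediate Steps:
q(t) = 2*t
f = -123 (f = 157 - 280 = -123)
1/f = 1/(-123) = -1/123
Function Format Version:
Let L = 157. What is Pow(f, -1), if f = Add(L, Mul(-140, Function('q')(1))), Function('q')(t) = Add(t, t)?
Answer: Rational(-1, 123) ≈ -0.0081301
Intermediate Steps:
Function('q')(t) = Mul(2, t)
f = -123 (f = Add(157, Mul(-140, Mul(2, 1))) = Add(157, Mul(-140, 2)) = Add(157, -280) = -123)
Pow(f, -1) = Pow(-123, -1) = Rational(-1, 123)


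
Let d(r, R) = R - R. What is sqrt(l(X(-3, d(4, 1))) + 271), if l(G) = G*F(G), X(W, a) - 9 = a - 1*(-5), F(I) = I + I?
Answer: sqrt(663) ≈ 25.749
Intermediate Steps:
F(I) = 2*I
d(r, R) = 0
X(W, a) = 14 + a (X(W, a) = 9 + (a - 1*(-5)) = 9 + (a + 5) = 9 + (5 + a) = 14 + a)
l(G) = 2*G**2 (l(G) = G*(2*G) = 2*G**2)
sqrt(l(X(-3, d(4, 1))) + 271) = sqrt(2*(14 + 0)**2 + 271) = sqrt(2*14**2 + 271) = sqrt(2*196 + 271) = sqrt(392 + 271) = sqrt(663)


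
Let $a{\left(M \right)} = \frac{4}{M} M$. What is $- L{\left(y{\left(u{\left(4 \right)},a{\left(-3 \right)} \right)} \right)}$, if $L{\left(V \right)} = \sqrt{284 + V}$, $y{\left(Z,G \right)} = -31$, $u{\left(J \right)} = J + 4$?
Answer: $- \sqrt{253} \approx -15.906$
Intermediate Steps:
$a{\left(M \right)} = 4$
$u{\left(J \right)} = 4 + J$
$- L{\left(y{\left(u{\left(4 \right)},a{\left(-3 \right)} \right)} \right)} = - \sqrt{284 - 31} = - \sqrt{253}$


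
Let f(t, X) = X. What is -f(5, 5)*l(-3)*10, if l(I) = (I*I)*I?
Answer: 1350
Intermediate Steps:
l(I) = I³ (l(I) = I²*I = I³)
-f(5, 5)*l(-3)*10 = -5*(-3)³*10 = -5*(-27)*10 = -(-135)*10 = -1*(-1350) = 1350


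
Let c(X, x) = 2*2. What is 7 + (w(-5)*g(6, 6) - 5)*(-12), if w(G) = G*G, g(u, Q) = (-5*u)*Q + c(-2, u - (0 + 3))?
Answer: 52867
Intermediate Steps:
c(X, x) = 4
g(u, Q) = 4 - 5*Q*u (g(u, Q) = (-5*u)*Q + 4 = -5*Q*u + 4 = 4 - 5*Q*u)
w(G) = G²
7 + (w(-5)*g(6, 6) - 5)*(-12) = 7 + ((-5)²*(4 - 5*6*6) - 5)*(-12) = 7 + (25*(4 - 180) - 5)*(-12) = 7 + (25*(-176) - 5)*(-12) = 7 + (-4400 - 5)*(-12) = 7 - 4405*(-12) = 7 + 52860 = 52867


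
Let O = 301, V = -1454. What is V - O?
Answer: -1755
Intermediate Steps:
V - O = -1454 - 1*301 = -1454 - 301 = -1755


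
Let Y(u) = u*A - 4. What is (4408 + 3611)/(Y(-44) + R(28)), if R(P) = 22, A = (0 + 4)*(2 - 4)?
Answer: 8019/370 ≈ 21.673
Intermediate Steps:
A = -8 (A = 4*(-2) = -8)
Y(u) = -4 - 8*u (Y(u) = u*(-8) - 4 = -8*u - 4 = -4 - 8*u)
(4408 + 3611)/(Y(-44) + R(28)) = (4408 + 3611)/((-4 - 8*(-44)) + 22) = 8019/((-4 + 352) + 22) = 8019/(348 + 22) = 8019/370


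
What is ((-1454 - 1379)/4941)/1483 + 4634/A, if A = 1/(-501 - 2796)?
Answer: -111951774432727/7327503 ≈ -1.5278e+7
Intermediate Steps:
A = -1/3297 (A = 1/(-3297) = -1/3297 ≈ -0.00030331)
((-1454 - 1379)/4941)/1483 + 4634/A = ((-1454 - 1379)/4941)/1483 + 4634/(-1/3297) = -2833*1/4941*(1/1483) + 4634*(-3297) = -2833/4941*1/1483 - 15278298 = -2833/7327503 - 15278298 = -111951774432727/7327503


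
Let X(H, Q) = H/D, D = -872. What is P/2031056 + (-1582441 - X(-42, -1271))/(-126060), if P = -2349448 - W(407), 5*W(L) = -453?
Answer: 19877964793307/1744237888140 ≈ 11.396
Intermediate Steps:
W(L) = -453/5 (W(L) = (⅕)*(-453) = -453/5)
X(H, Q) = -H/872 (X(H, Q) = H/(-872) = H*(-1/872) = -H/872)
P = -11746787/5 (P = -2349448 - 1*(-453/5) = -2349448 + 453/5 = -11746787/5 ≈ -2.3494e+6)
P/2031056 + (-1582441 - X(-42, -1271))/(-126060) = -11746787/5/2031056 + (-1582441 - (-1)*(-42)/872)/(-126060) = -11746787/5*1/2031056 + (-1582441 - 1*21/436)*(-1/126060) = -11746787/10155280 + (-1582441 - 21/436)*(-1/126060) = -11746787/10155280 - 689944297/436*(-1/126060) = -11746787/10155280 + 689944297/54962160 = 19877964793307/1744237888140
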